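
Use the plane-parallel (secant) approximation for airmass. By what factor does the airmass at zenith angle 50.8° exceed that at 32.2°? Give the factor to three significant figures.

1.34

X(50.8°)/X(32.2°) = sec 50.8° / sec 32.2° = cos 32.2° / cos 50.8° = 0.8462/0.6320 = 1.3389.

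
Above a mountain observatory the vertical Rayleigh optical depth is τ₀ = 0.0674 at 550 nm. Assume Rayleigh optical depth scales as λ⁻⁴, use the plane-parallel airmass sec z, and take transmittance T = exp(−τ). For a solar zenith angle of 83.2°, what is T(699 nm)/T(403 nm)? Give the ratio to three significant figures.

5.79

Airmass: sec 83.2° = 8.4457.
τ(699 nm) = 0.0674 × (550/699)⁴ × 8.4457 = 0.0674 × 0.3833 × 8.4457 = 0.2182.
τ(403 nm) = 0.0674 × (550/403)⁴ × 8.4457 = 0.0674 × 3.4692 × 8.4457 = 1.9748.
T(699)/T(403) = exp(τ_B − τ_A) = exp(1.7566) = 5.7928.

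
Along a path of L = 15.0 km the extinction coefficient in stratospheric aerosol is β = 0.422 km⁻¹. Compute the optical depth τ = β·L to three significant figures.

6.33

τ = β·L = 0.422 × 15.0 = 6.3300.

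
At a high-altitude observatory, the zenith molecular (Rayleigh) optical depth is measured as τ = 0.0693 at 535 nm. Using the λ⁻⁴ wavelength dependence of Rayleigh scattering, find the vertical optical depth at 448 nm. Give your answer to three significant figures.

0.141

τ(448 nm) = τ(535 nm) × (535/448)⁴ = 0.0693 × (1.1942)⁴ = 0.0693 × 2.0338 = 0.1409.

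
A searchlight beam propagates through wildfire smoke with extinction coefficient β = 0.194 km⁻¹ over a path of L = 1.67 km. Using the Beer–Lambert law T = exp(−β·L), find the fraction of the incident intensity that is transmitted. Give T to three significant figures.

0.723

τ = β·L = 0.194 × 1.67 = 0.3240.
T = exp(−0.3240) = 0.7233.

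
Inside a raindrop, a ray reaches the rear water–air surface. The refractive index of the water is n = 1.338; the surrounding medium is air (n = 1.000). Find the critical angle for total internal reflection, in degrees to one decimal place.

48.4°

sin θ_c = n_air / n = 1.000 / 1.338 = 0.7474.
θ_c = arcsin(0.7474) = 48.36°.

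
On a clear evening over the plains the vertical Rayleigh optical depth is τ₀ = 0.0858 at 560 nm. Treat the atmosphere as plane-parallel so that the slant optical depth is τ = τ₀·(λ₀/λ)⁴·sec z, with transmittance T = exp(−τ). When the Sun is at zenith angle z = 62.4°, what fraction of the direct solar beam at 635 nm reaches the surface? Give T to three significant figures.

0.894

sec 62.4° = 2.1584.
τ = 0.0858 × (560/635)⁴ × 2.1584 = 0.0858 × 0.6049 × 2.1584 = 0.1120.
T = exp(−0.1120) = 0.8940.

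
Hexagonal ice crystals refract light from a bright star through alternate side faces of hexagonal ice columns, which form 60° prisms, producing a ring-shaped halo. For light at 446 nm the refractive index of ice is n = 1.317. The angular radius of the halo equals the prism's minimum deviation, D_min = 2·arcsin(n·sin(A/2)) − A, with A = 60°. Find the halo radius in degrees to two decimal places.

n·sin(A/2) = 1.317 × sin 30° = 1.317 × 0.5000 = 0.6585.
D_min = 2·arcsin(0.6585) − 60° = 2 × 41.186° − 60° = 22.371°.

22.37°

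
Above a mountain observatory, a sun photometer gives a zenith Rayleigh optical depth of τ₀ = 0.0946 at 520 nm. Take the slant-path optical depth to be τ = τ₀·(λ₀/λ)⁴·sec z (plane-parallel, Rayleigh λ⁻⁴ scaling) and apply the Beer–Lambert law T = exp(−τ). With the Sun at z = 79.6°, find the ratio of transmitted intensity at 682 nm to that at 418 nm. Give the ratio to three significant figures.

Airmass: sec 79.6° = 5.5396.
τ(682 nm) = 0.0946 × (520/682)⁴ × 5.5396 = 0.0946 × 0.3380 × 5.5396 = 0.1771.
τ(418 nm) = 0.0946 × (520/418)⁴ × 5.5396 = 0.0946 × 2.3950 × 5.5396 = 1.2551.
T(682)/T(418) = exp(τ_B − τ_A) = exp(1.0780) = 2.9387.

2.94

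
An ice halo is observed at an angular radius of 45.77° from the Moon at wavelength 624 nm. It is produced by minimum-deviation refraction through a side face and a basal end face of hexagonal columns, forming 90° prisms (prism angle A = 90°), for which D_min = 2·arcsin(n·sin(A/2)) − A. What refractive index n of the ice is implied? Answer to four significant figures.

1.310

Rearranging: n = sin((D_min + A)/2) / sin(A/2).
(D_min + A)/2 = (45.77° + 90°)/2 = 67.885°.
n = sin 67.885° / sin 45° = 0.9264 / 0.7071 = 1.3102.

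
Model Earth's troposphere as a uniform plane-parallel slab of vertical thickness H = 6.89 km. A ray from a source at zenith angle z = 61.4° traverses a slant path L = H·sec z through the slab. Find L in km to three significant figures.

sec z = 1/cos 61.4° = 2.0890.
L = 6.89 × 2.0890 = 14.393 km.

14.4 km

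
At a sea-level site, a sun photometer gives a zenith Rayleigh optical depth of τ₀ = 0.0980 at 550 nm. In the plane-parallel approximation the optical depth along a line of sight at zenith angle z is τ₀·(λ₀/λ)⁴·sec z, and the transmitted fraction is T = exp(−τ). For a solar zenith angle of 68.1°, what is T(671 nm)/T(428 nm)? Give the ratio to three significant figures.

1.82

Airmass: sec 68.1° = 2.6811.
τ(671 nm) = 0.0980 × (550/671)⁴ × 2.6811 = 0.0980 × 0.4514 × 2.6811 = 0.1186.
τ(428 nm) = 0.0980 × (550/428)⁴ × 2.6811 = 0.0980 × 2.7269 × 2.6811 = 0.7165.
T(671)/T(428) = exp(τ_B − τ_A) = exp(0.5979) = 1.8183.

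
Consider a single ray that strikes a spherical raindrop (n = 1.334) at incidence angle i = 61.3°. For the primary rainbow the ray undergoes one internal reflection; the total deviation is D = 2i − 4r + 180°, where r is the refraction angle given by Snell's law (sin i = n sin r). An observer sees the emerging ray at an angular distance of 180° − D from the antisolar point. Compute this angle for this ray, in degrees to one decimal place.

sin r = sin 61.3° / 1.334 = 0.8771/1.334 = 0.6575; r = 41.11°.
D = 2·61.3° − 4·41.11° + 180° = 122.60° − 164.45° + 180° = 138.15°.
Angle from antisolar point = 180° − D = 41.85°.

41.8°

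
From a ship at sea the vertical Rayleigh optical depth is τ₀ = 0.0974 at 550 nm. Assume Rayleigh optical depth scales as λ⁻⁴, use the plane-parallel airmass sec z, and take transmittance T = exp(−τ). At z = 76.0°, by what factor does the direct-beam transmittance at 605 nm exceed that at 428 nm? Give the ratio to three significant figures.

2.28

Airmass: sec 76.0° = 4.1336.
τ(605 nm) = 0.0974 × (550/605)⁴ × 4.1336 = 0.0974 × 0.6830 × 4.1336 = 0.2750.
τ(428 nm) = 0.0974 × (550/428)⁴ × 4.1336 = 0.0974 × 2.7269 × 4.1336 = 1.0979.
T(605)/T(428) = exp(τ_B − τ_A) = exp(0.8229) = 2.2771.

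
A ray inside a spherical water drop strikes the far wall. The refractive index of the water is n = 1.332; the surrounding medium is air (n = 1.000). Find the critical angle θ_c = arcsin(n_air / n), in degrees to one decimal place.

sin θ_c = n_air / n = 1.000 / 1.332 = 0.7508.
θ_c = arcsin(0.7508) = 48.66°.

48.7°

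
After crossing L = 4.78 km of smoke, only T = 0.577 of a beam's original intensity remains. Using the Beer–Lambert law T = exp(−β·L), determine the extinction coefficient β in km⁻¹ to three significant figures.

0.115 km⁻¹

Beer–Lambert: T = exp(−βL) ⇒ β = −ln(T)/L = −ln(0.577)/4.78 = 0.5499/4.78 = 0.115 km⁻¹.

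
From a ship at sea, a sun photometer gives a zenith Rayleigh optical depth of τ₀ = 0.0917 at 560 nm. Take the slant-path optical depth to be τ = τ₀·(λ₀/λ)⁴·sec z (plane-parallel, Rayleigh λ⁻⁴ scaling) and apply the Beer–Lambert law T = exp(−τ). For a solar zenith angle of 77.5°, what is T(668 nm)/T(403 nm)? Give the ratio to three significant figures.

3.94

Airmass: sec 77.5° = 4.6202.
τ(668 nm) = 0.0917 × (560/668)⁴ × 4.6202 = 0.0917 × 0.4939 × 4.6202 = 0.2093.
τ(403 nm) = 0.0917 × (560/403)⁴ × 4.6202 = 0.0917 × 3.7285 × 4.6202 = 1.5797.
T(668)/T(403) = exp(τ_B − τ_A) = exp(1.3704) = 3.9370.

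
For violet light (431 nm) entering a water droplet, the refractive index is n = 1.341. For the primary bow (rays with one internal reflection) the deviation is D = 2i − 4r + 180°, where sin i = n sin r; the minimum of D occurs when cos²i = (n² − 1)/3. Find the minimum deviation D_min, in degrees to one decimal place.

139.1°

cos²i = (1.79828 − 1)/3 = 0.26609; i = arccos(0.51584) = 58.946°.
sin r = sin 58.946°/1.341 = 0.63884; r = 39.705°.
D_min = 2·58.946° − 4·39.705° + 180° = 139.071°.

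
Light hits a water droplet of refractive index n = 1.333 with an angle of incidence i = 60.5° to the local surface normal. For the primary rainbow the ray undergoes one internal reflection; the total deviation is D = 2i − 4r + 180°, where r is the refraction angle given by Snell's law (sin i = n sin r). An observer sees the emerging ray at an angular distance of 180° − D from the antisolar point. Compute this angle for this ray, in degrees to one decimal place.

42.1°

sin r = sin 60.5° / 1.333 = 0.8704/1.333 = 0.6529; r = 40.76°.
D = 2·60.5° − 4·40.76° + 180° = 121.00° − 163.05° + 180° = 137.95°.
Angle from antisolar point = 180° − D = 42.05°.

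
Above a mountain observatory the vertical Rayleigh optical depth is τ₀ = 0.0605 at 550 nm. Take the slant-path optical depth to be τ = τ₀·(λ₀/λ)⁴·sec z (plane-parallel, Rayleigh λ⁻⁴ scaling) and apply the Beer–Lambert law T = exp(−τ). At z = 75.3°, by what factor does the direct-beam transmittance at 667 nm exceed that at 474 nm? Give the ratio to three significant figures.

1.38

Airmass: sec 75.3° = 3.9408.
τ(667 nm) = 0.0605 × (550/667)⁴ × 3.9408 = 0.0605 × 0.4623 × 3.9408 = 0.1102.
τ(474 nm) = 0.0605 × (550/474)⁴ × 3.9408 = 0.0605 × 1.8127 × 3.9408 = 0.4322.
T(667)/T(474) = exp(τ_B − τ_A) = exp(0.3220) = 1.3798.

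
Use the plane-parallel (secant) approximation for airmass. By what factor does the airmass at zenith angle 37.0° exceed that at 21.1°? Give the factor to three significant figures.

X(37.0°)/X(21.1°) = sec 37.0° / sec 21.1° = cos 21.1° / cos 37.0° = 0.9330/0.7986 = 1.1682.

1.17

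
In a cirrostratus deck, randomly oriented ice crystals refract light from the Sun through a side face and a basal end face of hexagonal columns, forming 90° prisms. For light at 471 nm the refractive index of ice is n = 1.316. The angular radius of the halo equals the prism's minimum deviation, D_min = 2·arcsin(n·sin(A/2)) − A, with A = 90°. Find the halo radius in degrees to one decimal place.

47.0°

n·sin(A/2) = 1.316 × sin 45° = 1.316 × 0.7071 = 0.9306.
D_min = 2·arcsin(0.9306) − 90° = 2 × 68.521° − 90° = 47.042°.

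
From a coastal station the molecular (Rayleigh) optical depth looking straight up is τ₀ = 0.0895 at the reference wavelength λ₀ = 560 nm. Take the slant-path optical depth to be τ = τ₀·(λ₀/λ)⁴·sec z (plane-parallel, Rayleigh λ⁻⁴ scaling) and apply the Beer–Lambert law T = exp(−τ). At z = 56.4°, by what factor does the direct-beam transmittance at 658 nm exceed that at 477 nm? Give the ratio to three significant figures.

1.25

Airmass: sec 56.4° = 1.8070.
τ(658 nm) = 0.0895 × (560/658)⁴ × 1.8070 = 0.0895 × 0.5246 × 1.8070 = 0.0848.
τ(477 nm) = 0.0895 × (560/477)⁴ × 1.8070 = 0.0895 × 1.8997 × 1.8070 = 0.3072.
T(658)/T(477) = exp(τ_B − τ_A) = exp(0.2224) = 1.2491.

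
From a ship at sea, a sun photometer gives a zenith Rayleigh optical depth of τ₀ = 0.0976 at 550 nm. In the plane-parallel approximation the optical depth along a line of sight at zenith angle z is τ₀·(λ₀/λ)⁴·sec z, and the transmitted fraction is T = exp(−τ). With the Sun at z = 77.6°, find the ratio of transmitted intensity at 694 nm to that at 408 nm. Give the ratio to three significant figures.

3.75

Airmass: sec 77.6° = 4.6569.
τ(694 nm) = 0.0976 × (550/694)⁴ × 4.6569 = 0.0976 × 0.3945 × 4.6569 = 0.1793.
τ(408 nm) = 0.0976 × (550/408)⁴ × 4.6569 = 0.0976 × 3.3023 × 4.6569 = 1.5009.
T(694)/T(408) = exp(τ_B − τ_A) = exp(1.3216) = 3.7495.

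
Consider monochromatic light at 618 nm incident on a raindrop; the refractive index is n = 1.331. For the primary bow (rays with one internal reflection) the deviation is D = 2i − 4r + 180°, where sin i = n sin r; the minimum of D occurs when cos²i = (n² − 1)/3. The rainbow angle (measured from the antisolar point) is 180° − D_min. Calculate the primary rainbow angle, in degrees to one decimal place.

42.4°

cos²i = (1.77156 − 1)/3 = 0.25719; i = arccos(0.50714) = 59.527°.
sin r = sin 59.527°/1.331 = 0.64753; r = 40.356°.
D_min = 2·59.527° − 4·40.356° + 180° = 137.630°.
Rainbow angle = 180° − D_min = 42.370°.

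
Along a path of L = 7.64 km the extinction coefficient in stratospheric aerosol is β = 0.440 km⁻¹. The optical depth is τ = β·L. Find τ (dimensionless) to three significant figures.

3.36

τ = β·L = 0.440 × 7.64 = 3.3616.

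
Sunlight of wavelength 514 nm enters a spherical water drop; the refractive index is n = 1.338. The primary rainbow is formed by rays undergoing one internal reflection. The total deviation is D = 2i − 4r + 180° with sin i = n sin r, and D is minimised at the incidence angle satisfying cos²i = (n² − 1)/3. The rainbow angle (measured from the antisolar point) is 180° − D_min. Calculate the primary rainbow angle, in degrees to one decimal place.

41.4°

cos²i = (1.79024 − 1)/3 = 0.26341; i = arccos(0.51324) = 59.120°.
sin r = sin 59.120°/1.338 = 0.64144; r = 39.899°.
D_min = 2·59.120° − 4·39.899° + 180° = 138.643°.
Rainbow angle = 180° − D_min = 41.357°.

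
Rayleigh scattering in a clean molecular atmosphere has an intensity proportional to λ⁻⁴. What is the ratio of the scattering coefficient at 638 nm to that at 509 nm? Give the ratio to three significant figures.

0.405

Rayleigh scattering ∝ λ⁻⁴, so the ratio of coefficients is the inverse fourth power of the wavelength ratio.
σ(638)/σ(509) = (509/638)⁴ = (0.7978)⁴ = 0.4051.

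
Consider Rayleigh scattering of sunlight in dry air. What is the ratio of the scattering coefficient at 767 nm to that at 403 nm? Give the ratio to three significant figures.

0.0762

Rayleigh scattering ∝ λ⁻⁴, so the ratio of coefficients is the inverse fourth power of the wavelength ratio.
σ(767)/σ(403) = (403/767)⁴ = (0.5254)⁴ = 0.07621.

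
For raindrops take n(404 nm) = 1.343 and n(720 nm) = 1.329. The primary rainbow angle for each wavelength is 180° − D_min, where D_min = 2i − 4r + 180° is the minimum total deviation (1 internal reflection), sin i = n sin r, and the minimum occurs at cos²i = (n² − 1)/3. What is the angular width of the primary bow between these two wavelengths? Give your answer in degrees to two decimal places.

At 404 nm (n = 1.343): cos²i = 0.26788 → i = 58.830°, r = 39.577°, D_min = 139.354°, rainbow angle = 40.646°.
At 720 nm (n = 1.329): cos²i = 0.25541 → i = 59.643°, r = 40.487°, D_min = 137.337°, rainbow angle = 42.663°.
Angular width = |40.646° − 42.663°| = 2.017°.

2.02°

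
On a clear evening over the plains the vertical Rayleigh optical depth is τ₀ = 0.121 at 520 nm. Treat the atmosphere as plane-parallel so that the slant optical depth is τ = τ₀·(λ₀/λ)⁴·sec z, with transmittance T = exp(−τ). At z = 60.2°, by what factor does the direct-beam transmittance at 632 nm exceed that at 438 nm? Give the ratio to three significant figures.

Airmass: sec 60.2° = 2.0122.
τ(632 nm) = 0.121 × (520/632)⁴ × 2.0122 = 0.121 × 0.4583 × 2.0122 = 0.1116.
τ(438 nm) = 0.121 × (520/438)⁴ × 2.0122 = 0.121 × 1.9866 × 2.0122 = 0.4837.
T(632)/T(438) = exp(τ_B − τ_A) = exp(0.3721) = 1.4508.

1.45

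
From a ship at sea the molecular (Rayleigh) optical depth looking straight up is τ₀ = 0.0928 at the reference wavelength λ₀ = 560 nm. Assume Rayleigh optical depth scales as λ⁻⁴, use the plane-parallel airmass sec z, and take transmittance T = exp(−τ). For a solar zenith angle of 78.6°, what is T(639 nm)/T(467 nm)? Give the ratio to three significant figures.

2.00

Airmass: sec 78.6° = 5.0593.
τ(639 nm) = 0.0928 × (560/639)⁴ × 5.0593 = 0.0928 × 0.5899 × 5.0593 = 0.2769.
τ(467 nm) = 0.0928 × (560/467)⁴ × 5.0593 = 0.0928 × 2.0677 × 5.0593 = 0.9708.
T(639)/T(467) = exp(τ_B − τ_A) = exp(0.6938) = 2.0014.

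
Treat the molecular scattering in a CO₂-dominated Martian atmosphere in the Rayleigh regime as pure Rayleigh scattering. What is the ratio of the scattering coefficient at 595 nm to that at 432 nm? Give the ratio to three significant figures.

0.278

Rayleigh scattering ∝ λ⁻⁴, so the ratio of coefficients is the inverse fourth power of the wavelength ratio.
σ(595)/σ(432) = (432/595)⁴ = (0.7261)⁴ = 0.2779.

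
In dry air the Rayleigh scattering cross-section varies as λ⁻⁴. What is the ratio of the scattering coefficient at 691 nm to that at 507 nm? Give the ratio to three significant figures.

Rayleigh scattering ∝ λ⁻⁴, so the ratio of coefficients is the inverse fourth power of the wavelength ratio.
σ(691)/σ(507) = (507/691)⁴ = (0.7337)⁴ = 0.2898.

0.290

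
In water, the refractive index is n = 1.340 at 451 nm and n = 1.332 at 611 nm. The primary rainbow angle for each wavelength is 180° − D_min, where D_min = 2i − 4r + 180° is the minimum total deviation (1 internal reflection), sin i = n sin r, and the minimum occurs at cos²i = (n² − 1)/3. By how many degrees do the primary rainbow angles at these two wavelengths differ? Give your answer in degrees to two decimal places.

At 451 nm (n = 1.340): cos²i = 0.26520 → i = 59.004°, r = 39.770°, D_min = 138.929°, rainbow angle = 41.071°.
At 611 nm (n = 1.332): cos²i = 0.25807 → i = 59.469°, r = 40.290°, D_min = 137.776°, rainbow angle = 42.224°.
Angular width = |41.071° − 42.224°| = 1.153°.

1.15°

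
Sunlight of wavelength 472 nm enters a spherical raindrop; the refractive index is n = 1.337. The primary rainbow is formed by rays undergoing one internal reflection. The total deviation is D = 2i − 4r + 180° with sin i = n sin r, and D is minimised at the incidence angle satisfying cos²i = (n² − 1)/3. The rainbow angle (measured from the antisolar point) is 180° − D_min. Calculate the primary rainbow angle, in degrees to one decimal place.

cos²i = (1.78757 − 1)/3 = 0.26252; i = arccos(0.51237) = 59.178°.
sin r = sin 59.178°/1.337 = 0.64231; r = 39.964°.
D_min = 2·59.178° − 4·39.964° + 180° = 138.500°.
Rainbow angle = 180° − D_min = 41.500°.

41.5°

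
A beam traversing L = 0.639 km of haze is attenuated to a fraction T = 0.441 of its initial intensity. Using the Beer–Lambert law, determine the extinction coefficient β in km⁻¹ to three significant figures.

1.28 km⁻¹

Beer–Lambert: T = exp(−βL) ⇒ β = −ln(T)/L = −ln(0.441)/0.639 = 0.8187/0.639 = 1.281 km⁻¹.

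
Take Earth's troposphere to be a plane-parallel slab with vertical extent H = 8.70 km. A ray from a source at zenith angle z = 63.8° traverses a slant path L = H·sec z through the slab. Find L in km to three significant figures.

19.7 km

sec z = 1/cos 63.8° = 2.2650.
L = 8.70 × 2.2650 = 19.705 km.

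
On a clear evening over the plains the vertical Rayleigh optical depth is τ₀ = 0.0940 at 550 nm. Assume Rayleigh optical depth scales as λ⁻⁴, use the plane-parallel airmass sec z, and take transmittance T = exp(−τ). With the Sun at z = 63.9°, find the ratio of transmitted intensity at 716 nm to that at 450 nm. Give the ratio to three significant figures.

Airmass: sec 63.9° = 2.2730.
τ(716 nm) = 0.0940 × (550/716)⁴ × 2.2730 = 0.0940 × 0.3482 × 2.2730 = 0.0744.
τ(450 nm) = 0.0940 × (550/450)⁴ × 2.2730 = 0.0940 × 2.2315 × 2.2730 = 0.4768.
T(716)/T(450) = exp(τ_B − τ_A) = exp(0.4024) = 1.4954.

1.50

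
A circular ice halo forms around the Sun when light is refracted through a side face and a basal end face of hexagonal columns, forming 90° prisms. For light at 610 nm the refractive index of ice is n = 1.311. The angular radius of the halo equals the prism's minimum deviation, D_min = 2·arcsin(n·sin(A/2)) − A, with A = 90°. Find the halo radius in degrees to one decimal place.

45.9°

n·sin(A/2) = 1.311 × sin 45° = 1.311 × 0.7071 = 0.9270.
D_min = 2·arcsin(0.9270) − 90° = 2 × 67.974° − 90° = 45.949°.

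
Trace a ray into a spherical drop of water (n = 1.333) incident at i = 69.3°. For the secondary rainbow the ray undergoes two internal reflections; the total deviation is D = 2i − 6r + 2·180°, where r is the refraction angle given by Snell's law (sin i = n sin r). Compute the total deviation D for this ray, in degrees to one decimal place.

sin r = sin 69.3° / 1.333 = 0.9354/1.333 = 0.7018; r = 44.57°.
D = 2·69.3° − 6·44.57° + 2·180° = 138.60° − 267.41° + 360° = 231.19°.

231.2°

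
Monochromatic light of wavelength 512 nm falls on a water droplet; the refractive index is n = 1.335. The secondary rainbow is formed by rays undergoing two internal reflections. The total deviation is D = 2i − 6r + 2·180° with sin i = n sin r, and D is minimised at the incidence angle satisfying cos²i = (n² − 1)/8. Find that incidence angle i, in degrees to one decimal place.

cos²i = (1.335² − 1)/8 = (1.78222 − 1)/8 = 0.09778.
cos i = 0.31269, so i = 71.778°.

71.8°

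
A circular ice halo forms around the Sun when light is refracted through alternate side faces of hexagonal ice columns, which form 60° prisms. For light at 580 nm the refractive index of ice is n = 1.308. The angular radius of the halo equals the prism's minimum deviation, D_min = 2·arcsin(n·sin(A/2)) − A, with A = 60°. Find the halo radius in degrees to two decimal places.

21.69°

n·sin(A/2) = 1.308 × sin 30° = 1.308 × 0.5000 = 0.6540.
D_min = 2·arcsin(0.6540) − 60° = 2 × 40.844° − 60° = 21.688°.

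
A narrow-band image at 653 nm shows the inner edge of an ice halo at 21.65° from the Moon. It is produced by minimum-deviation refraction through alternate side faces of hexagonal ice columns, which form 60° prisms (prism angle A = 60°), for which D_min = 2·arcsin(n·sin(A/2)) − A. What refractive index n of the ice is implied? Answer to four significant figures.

1.308

Rearranging: n = sin((D_min + A)/2) / sin(A/2).
(D_min + A)/2 = (21.65° + 60°)/2 = 40.825°.
n = sin 40.825° / sin 30° = 0.6538 / 0.5000 = 1.3075.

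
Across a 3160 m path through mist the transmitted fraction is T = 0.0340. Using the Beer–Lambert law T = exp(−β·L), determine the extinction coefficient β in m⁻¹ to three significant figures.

Beer–Lambert: T = exp(−βL) ⇒ β = −ln(T)/L = −ln(0.0340)/3160 = 3.3814/3160 = 0.00107 m⁻¹.

0.00107 m⁻¹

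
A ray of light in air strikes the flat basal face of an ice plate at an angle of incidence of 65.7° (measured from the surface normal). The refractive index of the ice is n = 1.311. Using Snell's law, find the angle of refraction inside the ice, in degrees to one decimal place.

44.0°

Snell: sin θ_r = sin θ_i / n = sin 65.7° / 1.311 = 0.9114 / 1.311 = 0.6952.
θ_r = arcsin(0.6952) = 44.04°.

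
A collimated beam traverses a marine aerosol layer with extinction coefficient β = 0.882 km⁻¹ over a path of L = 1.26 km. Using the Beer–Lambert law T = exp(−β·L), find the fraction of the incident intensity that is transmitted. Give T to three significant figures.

τ = β·L = 0.882 × 1.26 = 1.1113.
T = exp(−1.1113) = 0.3291.

0.329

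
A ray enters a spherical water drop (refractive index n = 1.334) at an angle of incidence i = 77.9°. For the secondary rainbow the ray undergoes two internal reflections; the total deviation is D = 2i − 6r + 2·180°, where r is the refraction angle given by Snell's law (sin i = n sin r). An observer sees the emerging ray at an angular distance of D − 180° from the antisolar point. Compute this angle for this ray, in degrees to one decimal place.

sin r = sin 77.9° / 1.334 = 0.9778/1.334 = 0.7330; r = 47.14°.
D = 2·77.9° − 6·47.14° + 2·180° = 155.80° − 282.82° + 360° = 232.98°.
Angle from antisolar point = D − 180° = 52.98°.

53.0°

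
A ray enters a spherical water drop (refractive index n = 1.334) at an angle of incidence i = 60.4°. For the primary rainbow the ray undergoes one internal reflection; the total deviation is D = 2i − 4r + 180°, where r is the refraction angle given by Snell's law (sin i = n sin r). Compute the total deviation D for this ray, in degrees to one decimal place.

sin r = sin 60.4° / 1.334 = 0.8695/1.334 = 0.6518; r = 40.68°.
D = 2·60.4° − 4·40.68° + 180° = 120.80° − 162.71° + 180° = 138.09°.

138.1°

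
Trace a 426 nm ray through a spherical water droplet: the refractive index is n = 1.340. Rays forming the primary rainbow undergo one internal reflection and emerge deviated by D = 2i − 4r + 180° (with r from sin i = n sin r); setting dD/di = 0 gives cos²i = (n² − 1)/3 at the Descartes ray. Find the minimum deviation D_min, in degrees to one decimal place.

138.9°

cos²i = (1.79560 − 1)/3 = 0.26520; i = arccos(0.51498) = 59.004°.
sin r = sin 59.004°/1.340 = 0.63971; r = 39.770°.
D_min = 2·59.004° − 4·39.770° + 180° = 138.929°.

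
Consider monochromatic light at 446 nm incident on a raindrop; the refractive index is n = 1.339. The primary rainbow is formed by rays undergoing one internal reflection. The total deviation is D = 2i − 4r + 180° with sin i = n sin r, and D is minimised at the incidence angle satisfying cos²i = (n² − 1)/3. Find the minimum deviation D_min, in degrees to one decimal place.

138.8°

cos²i = (1.79292 − 1)/3 = 0.26431; i = arccos(0.51411) = 59.062°.
sin r = sin 59.062°/1.339 = 0.64057; r = 39.834°.
D_min = 2·59.062° − 4·39.834° + 180° = 138.786°.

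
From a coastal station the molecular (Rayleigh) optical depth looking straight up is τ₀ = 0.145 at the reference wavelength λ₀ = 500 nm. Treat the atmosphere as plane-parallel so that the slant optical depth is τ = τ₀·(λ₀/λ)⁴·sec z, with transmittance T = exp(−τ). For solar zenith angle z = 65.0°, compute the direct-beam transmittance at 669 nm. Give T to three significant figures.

0.898

sec 65.0° = 2.3662.
τ = 0.145 × (500/669)⁴ × 2.3662 = 0.145 × 0.3120 × 2.3662 = 0.1071.
T = exp(−0.1071) = 0.8985.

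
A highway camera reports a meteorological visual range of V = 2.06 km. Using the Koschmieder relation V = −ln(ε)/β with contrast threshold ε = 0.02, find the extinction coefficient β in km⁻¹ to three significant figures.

β = −ln(0.02) / V = 3.912 / 2.06 = 1.8990 km⁻¹.

1.90 km⁻¹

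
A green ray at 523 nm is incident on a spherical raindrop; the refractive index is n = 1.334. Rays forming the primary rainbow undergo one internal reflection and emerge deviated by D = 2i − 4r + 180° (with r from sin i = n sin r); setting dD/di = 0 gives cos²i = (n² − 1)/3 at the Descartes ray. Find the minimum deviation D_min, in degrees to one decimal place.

cos²i = (1.77956 − 1)/3 = 0.25985; i = arccos(0.50976) = 59.352°.
sin r = sin 59.352°/1.334 = 0.64492; r = 40.159°.
D_min = 2·59.352° − 4·40.159° + 180° = 138.067°.

138.1°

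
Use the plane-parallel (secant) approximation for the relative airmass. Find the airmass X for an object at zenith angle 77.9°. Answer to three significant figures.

4.77

X = sec z = 1/cos 77.9° = 1/0.2096 = 4.7706.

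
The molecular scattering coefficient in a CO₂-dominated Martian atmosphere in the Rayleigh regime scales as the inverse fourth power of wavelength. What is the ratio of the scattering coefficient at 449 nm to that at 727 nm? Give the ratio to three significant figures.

Rayleigh scattering ∝ λ⁻⁴, so the ratio of coefficients is the inverse fourth power of the wavelength ratio.
σ(449)/σ(727) = (727/449)⁴ = (1.6192)⁴ = 6.873.

6.87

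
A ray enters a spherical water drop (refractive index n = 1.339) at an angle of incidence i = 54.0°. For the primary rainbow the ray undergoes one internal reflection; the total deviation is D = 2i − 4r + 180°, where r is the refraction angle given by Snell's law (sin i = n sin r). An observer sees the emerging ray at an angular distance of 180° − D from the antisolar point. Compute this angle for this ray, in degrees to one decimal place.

40.7°

sin r = sin 54.0° / 1.339 = 0.8090/1.339 = 0.6042; r = 37.17°.
D = 2·54.0° − 4·37.17° + 180° = 108.00° − 148.68° + 180° = 139.32°.
Angle from antisolar point = 180° − D = 40.68°.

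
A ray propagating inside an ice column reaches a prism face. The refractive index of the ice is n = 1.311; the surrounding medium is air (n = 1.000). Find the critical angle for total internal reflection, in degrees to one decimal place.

sin θ_c = n_air / n = 1.000 / 1.311 = 0.7628.
θ_c = arcsin(0.7628) = 49.71°.

49.7°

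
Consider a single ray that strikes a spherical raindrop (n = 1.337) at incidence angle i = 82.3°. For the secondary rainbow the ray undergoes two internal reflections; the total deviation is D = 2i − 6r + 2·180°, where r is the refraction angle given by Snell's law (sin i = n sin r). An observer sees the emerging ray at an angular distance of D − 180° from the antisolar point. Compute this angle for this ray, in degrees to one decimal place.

57.6°

sin r = sin 82.3° / 1.337 = 0.9910/1.337 = 0.7412; r = 47.83°.
D = 2·82.3° − 6·47.83° + 2·180° = 164.60° − 287.00° + 360° = 237.60°.
Angle from antisolar point = D − 180° = 57.60°.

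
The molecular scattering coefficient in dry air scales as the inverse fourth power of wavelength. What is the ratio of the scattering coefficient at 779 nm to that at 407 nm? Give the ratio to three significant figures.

0.0745

Rayleigh scattering ∝ λ⁻⁴, so the ratio of coefficients is the inverse fourth power of the wavelength ratio.
σ(779)/σ(407) = (407/779)⁴ = (0.5225)⁴ = 0.07451.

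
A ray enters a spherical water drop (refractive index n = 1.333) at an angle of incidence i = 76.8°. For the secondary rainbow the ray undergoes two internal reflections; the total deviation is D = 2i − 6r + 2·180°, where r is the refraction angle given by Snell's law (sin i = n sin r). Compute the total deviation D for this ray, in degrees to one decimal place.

sin r = sin 76.8° / 1.333 = 0.9736/1.333 = 0.7304; r = 46.92°.
D = 2·76.8° − 6·46.92° + 2·180° = 153.60° − 281.50° + 360° = 232.10°.

232.1°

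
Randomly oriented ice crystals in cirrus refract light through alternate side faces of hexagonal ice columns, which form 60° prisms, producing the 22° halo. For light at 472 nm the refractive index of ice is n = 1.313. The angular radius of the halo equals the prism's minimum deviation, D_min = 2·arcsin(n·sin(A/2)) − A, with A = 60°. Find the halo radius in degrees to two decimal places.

n·sin(A/2) = 1.313 × sin 30° = 1.313 × 0.5000 = 0.6565.
D_min = 2·arcsin(0.6565) − 60° = 2 × 41.033° − 60° = 22.067°.

22.07°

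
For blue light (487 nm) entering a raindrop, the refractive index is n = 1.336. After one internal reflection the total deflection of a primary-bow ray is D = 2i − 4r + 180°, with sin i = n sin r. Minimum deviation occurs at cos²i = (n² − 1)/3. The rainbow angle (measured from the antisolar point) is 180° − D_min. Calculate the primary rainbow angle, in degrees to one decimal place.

41.6°

cos²i = (1.78490 − 1)/3 = 0.26163; i = arccos(0.51150) = 59.236°.
sin r = sin 59.236°/1.336 = 0.64318; r = 40.029°.
D_min = 2·59.236° − 4·40.029° + 180° = 138.356°.
Rainbow angle = 180° − D_min = 41.644°.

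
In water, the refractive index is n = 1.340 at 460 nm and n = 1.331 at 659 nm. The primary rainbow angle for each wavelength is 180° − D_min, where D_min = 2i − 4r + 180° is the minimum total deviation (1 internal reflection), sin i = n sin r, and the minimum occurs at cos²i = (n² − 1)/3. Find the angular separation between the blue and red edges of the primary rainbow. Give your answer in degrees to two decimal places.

1.30°

At 460 nm (n = 1.340): cos²i = 0.26520 → i = 59.004°, r = 39.770°, D_min = 138.929°, rainbow angle = 41.071°.
At 659 nm (n = 1.331): cos²i = 0.25719 → i = 59.527°, r = 40.356°, D_min = 137.630°, rainbow angle = 42.370°.
Angular width = |41.071° − 42.370°| = 1.299°.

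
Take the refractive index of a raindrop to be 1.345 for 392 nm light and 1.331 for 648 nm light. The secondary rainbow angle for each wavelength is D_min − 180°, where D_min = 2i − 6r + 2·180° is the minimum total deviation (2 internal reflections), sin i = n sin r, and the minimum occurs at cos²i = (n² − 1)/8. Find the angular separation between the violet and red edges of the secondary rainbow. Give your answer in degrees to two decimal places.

At 392 nm (n = 1.345): cos²i = 0.10113 → i = 71.458°, r = 44.821°, D_min = 233.987°, rainbow angle = 53.987°.
At 648 nm (n = 1.331): cos²i = 0.09645 → i = 71.907°, r = 45.575°, D_min = 230.365°, rainbow angle = 50.365°.
Angular width = |53.987° − 50.365°| = 3.622°.

3.62°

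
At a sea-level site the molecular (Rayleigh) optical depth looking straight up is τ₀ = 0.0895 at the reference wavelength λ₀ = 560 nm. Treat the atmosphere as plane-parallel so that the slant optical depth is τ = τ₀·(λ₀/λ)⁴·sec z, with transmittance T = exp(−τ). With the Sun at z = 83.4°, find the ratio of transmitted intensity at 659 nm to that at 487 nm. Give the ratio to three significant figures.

Airmass: sec 83.4° = 8.7004.
τ(659 nm) = 0.0895 × (560/659)⁴ × 8.7004 = 0.0895 × 0.5214 × 8.7004 = 0.4060.
τ(487 nm) = 0.0895 × (560/487)⁴ × 8.7004 = 0.0895 × 1.7484 × 8.7004 = 1.3614.
T(659)/T(487) = exp(τ_B − τ_A) = exp(0.9554) = 2.5997.

2.60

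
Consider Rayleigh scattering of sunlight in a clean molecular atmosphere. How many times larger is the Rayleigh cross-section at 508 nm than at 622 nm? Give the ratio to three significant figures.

Rayleigh scattering ∝ λ⁻⁴, so the ratio of coefficients is the inverse fourth power of the wavelength ratio.
σ(508)/σ(622) = (622/508)⁴ = (1.2244)⁴ = 2.248.

2.25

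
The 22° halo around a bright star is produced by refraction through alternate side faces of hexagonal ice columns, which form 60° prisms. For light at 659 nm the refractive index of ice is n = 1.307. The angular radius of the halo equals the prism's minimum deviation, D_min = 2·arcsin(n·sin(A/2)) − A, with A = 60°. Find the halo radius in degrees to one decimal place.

21.6°

n·sin(A/2) = 1.307 × sin 30° = 1.307 × 0.5000 = 0.6535.
D_min = 2·arcsin(0.6535) − 60° = 2 × 40.806° − 60° = 21.612°.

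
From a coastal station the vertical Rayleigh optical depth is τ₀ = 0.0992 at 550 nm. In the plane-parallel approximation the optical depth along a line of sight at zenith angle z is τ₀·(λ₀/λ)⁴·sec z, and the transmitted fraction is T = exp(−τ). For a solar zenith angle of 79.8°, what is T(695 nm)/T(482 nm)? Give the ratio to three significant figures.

2.08

Airmass: sec 79.8° = 5.6470.
τ(695 nm) = 0.0992 × (550/695)⁴ × 5.6470 = 0.0992 × 0.3922 × 5.6470 = 0.2197.
τ(482 nm) = 0.0992 × (550/482)⁴ × 5.6470 = 0.0992 × 1.6954 × 5.6470 = 0.9497.
T(695)/T(482) = exp(τ_B − τ_A) = exp(0.7300) = 2.0751.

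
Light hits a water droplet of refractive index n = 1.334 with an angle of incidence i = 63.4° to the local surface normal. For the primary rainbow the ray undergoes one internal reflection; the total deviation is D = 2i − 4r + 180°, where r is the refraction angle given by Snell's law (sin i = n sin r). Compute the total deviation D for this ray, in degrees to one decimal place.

138.4°

sin r = sin 63.4° / 1.334 = 0.8942/1.334 = 0.6703; r = 42.09°.
D = 2·63.4° − 4·42.09° + 180° = 126.80° − 168.35° + 180° = 138.45°.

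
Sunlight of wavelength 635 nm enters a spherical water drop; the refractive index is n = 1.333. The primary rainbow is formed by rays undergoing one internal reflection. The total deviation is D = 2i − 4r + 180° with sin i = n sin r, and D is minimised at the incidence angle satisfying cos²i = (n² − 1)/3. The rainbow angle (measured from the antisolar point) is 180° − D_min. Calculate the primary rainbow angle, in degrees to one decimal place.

42.1°

cos²i = (1.77689 − 1)/3 = 0.25896; i = arccos(0.50888) = 59.410°.
sin r = sin 59.410°/1.333 = 0.64579; r = 40.225°.
D_min = 2·59.410° − 4·40.225° + 180° = 137.922°.
Rainbow angle = 180° − D_min = 42.078°.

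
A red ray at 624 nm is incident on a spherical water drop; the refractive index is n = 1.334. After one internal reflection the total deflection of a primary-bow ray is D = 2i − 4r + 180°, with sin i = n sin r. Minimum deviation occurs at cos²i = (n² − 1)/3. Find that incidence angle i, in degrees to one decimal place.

59.4°

cos²i = (1.334² − 1)/3 = (1.77956 − 1)/3 = 0.25985.
cos i = 0.50976, so i = 59.352°.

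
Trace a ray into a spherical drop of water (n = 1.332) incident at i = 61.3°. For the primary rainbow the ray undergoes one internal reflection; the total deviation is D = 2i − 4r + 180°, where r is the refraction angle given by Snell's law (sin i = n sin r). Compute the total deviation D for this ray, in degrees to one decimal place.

137.9°

sin r = sin 61.3° / 1.332 = 0.8771/1.332 = 0.6585; r = 41.19°.
D = 2·61.3° − 4·41.19° + 180° = 122.60° − 164.75° + 180° = 137.85°.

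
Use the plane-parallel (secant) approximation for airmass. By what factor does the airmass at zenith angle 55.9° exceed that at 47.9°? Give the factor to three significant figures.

X(55.9°)/X(47.9°) = sec 55.9° / sec 47.9° = cos 47.9° / cos 55.9° = 0.6704/0.5606 = 1.1958.

1.20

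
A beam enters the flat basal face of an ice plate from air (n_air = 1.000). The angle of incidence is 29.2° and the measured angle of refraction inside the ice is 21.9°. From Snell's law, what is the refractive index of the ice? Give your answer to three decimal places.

n = sin θ_i / sin θ_r = sin 29.2° / sin 21.9° = 0.4879 / 0.3730 = 1.3080.

1.308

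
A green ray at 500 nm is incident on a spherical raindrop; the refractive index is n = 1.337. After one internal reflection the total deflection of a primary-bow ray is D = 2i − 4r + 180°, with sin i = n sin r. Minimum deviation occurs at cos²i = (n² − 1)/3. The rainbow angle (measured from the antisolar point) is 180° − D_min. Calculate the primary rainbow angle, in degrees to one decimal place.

41.5°

cos²i = (1.78757 − 1)/3 = 0.26252; i = arccos(0.51237) = 59.178°.
sin r = sin 59.178°/1.337 = 0.64231; r = 39.964°.
D_min = 2·59.178° − 4·39.964° + 180° = 138.500°.
Rainbow angle = 180° − D_min = 41.500°.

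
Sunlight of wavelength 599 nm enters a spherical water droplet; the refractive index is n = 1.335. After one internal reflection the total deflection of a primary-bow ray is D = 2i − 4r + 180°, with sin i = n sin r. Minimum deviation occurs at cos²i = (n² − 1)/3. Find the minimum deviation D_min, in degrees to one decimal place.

138.2°

cos²i = (1.78222 − 1)/3 = 0.26074; i = arccos(0.51063) = 59.294°.
sin r = sin 59.294°/1.335 = 0.64405; r = 40.094°.
D_min = 2·59.294° − 4·40.094° + 180° = 138.212°.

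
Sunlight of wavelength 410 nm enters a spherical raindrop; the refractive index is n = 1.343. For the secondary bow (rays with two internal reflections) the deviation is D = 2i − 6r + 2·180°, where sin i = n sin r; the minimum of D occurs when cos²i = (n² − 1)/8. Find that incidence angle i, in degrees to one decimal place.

71.5°

cos²i = (1.343² − 1)/8 = (1.80365 − 1)/8 = 0.10046.
cos i = 0.31695, so i = 71.522°.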